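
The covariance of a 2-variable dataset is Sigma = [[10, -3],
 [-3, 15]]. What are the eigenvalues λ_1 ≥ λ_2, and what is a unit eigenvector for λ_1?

Step 1 — characteristic polynomial of 2×2 Sigma:
  det(Sigma - λI) = λ² - trace · λ + det = 0.
  trace = 10 + 15 = 25, det = 10·15 - (-3)² = 141.
Step 2 — discriminant:
  Δ = trace² - 4·det = 625 - 564 = 61.
Step 3 — eigenvalues:
  λ = (trace ± √Δ)/2 = (25 ± 7.8102)/2,
  λ_1 = 16.4051,  λ_2 = 8.5949.

Step 4 — unit eigenvector for λ_1: solve (Sigma - λ_1 I)v = 0. First row:
  (10 - 16.4051)·v_x + (-3)·v_y = 0, i.e. (-6.4051)·v_x + (-3)·v_y = 0,
  so v ∝ (b, λ_1 - a) = (-3, 6.4051); multiply by -1 so the first entry is positive: u = (3, -6.4051).
  ||u|| = √((3)² + (-6.4051)²) = √(50.0256) ≈ 7.0729,
  v_1 = u/||u|| ≈ (0.4242, -0.9056) (||v_1|| = 1).

λ_1 = 16.4051,  λ_2 = 8.5949;  v_1 ≈ (0.4242, -0.9056)


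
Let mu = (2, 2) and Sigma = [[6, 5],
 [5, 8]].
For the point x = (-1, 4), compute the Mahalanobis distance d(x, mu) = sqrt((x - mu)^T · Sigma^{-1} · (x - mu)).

Step 1 — centre the observation: (x - mu) = (-3, 2).

Step 2 — invert Sigma. det(Sigma) = 6·8 - (5)² = 23.
  Sigma^{-1} = (1/det) · [[d, -b], [-b, a]] = [[0.3478, -0.2174],
 [-0.2174, 0.2609]].

Step 3 — form the quadratic (x - mu)^T · Sigma^{-1} · (x - mu):
  Sigma^{-1} · (x - mu) = (-1.4783, 1.1739).
  (x - mu)^T · [Sigma^{-1} · (x - mu)] = (-3)·(-1.4783) + (2)·(1.1739) = 6.7826.

Step 4 — take square root: d = √(6.7826) ≈ 2.6043.

d(x, mu) = √(6.7826) ≈ 2.6043


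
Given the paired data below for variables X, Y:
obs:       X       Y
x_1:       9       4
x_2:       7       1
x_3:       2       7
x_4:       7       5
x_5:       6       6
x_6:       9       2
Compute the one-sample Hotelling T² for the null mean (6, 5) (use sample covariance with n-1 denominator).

Step 1 — sample mean vector:
  mean(X) = (9 + 7 + 2 + 7 + 6 + 9) / 6 = 40/6 = 6.6667
  mean(Y) = (4 + 1 + 7 + 5 + 6 + 2) / 6 = 25/6 = 4.1667
  x̄ = (6.6667, 4.1667),  deviation x̄ - mu_0 = (6.6667, 4.1667) - (6, 5) = (0.6667, -0.8333).

Step 2 — sample covariance matrix, S[i,j] = (1/(n-1)) · Σ_k (x_{k,i} - mean_i) · (x_{k,j} - mean_j), divisor n-1 = 5:
  S[X,X] = ((2.3333)·(2.3333) + (0.3333)·(0.3333) + (-4.6667)·(-4.6667) + (0.3333)·(0.3333) + (-0.6667)·(-0.6667) + (2.3333)·(2.3333)) / 5 = 33.3333/5 = 6.6667
  S[X,Y] = ((2.3333)·(-0.1667) + (0.3333)·(-3.1667) + (-4.6667)·(2.8333) + (0.3333)·(0.8333) + (-0.6667)·(1.8333) + (2.3333)·(-2.1667)) / 5 = -20.6667/5 = -4.1333
  S[Y,Y] = ((-0.1667)·(-0.1667) + (-3.1667)·(-3.1667) + (2.8333)·(2.8333) + (0.8333)·(0.8333) + (1.8333)·(1.8333) + (-2.1667)·(-2.1667)) / 5 = 26.8333/5 = 5.3667
  S = [[6.6667, -4.1333],
 [-4.1333, 5.3667]].

Step 3 — invert S. det(S) = 6.6667·5.3667 - (-4.1333)² = 18.6933.
  S^{-1} = (1/det) · [[d, -b], [-b, a]] = [[0.2871, 0.2211],
 [0.2211, 0.3566]].

Step 4 — quadratic form (x̄ - mu_0)^T · S^{-1} · (x̄ - mu_0):
  S^{-1} · (x̄ - mu_0) = (0.0071, -0.1498),
  (x̄ - mu_0)^T · [...] = (0.6667)·(0.0071) + (-0.8333)·(-0.1498) = 0.1296.

Step 5 — scale by n: T² = 6 · 0.1296 = 0.7775.

T² ≈ 0.7775


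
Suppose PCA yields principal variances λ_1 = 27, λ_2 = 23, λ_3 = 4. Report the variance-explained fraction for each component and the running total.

Step 1 — total variance = trace(Sigma) = Σ λ_i = 27 + 23 + 4 = 54.

Step 2 — fraction explained by component i = λ_i / Σ λ:
  PC1: 27/54 = 0.5
  PC2: 23/54 = 0.4259
  PC3: 4/54 = 0.0741

Step 3 — cumulative fraction after k components = (λ_1 + ... + λ_k) / Σ λ:
  k = 1: 27/54 = 0.5
  k = 2: (27 + 23)/54 = 50/54 = 0.9259
  k = 3: (27 + 23 + 4)/54 = 54/54 = 1

Summary (fraction, with percent):

explained: PC1 0.5 (50%), PC2 0.4259 (42.59%), PC3 0.0741 (7.41%);  cumulative: 0.5, 0.9259, 1


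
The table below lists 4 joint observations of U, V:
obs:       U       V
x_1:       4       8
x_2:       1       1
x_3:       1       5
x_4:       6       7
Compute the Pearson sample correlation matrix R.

Step 1 — column means:
  mean(U) = (4 + 1 + 1 + 6) / 4 = 12/4 = 3
  mean(V) = (8 + 1 + 5 + 7) / 4 = 21/4 = 5.25

Step 2 — sample variances and covariances s[i,j] = (1/(n-1)) · Σ_k (x_{k,i} - mean_i) · (x_{k,j} - mean_j), with n-1 = 3:
  s[U,U] = ((1)·(1) + (-2)·(-2) + (-2)·(-2) + (3)·(3)) / 3 = 18/3 = 6
  s[U,V] = ((1)·(2.75) + (-2)·(-4.25) + (-2)·(-0.25) + (3)·(1.75)) / 3 = 17/3 = 5.6667
  s[V,V] = ((2.75)·(2.75) + (-4.25)·(-4.25) + (-0.25)·(-0.25) + (1.75)·(1.75)) / 3 = 28.75/3 = 9.5833
  Sample standard deviations s_i = √(s[i,i]):
  s(U) = √(6) = 2.4495
  s(V) = √(9.5833) = 3.0957

Step 3 — r_{ij} = s_{ij} / (s_i · s_j):
  r[U,U] = 1 (diagonal).
  r[U,V] = 5.6667 / (2.4495 · 3.0957) = 5.6667 / 7.5829 = 0.7473
  r[V,V] = 1 (diagonal).

R is symmetric with unit diagonal. Assembling:

R = [[1, 0.7473],
 [0.7473, 1]]


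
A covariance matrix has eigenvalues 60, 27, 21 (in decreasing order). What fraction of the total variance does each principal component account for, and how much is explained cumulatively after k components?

Step 1 — total variance = trace(Sigma) = Σ λ_i = 60 + 27 + 21 = 108.

Step 2 — fraction explained by component i = λ_i / Σ λ:
  PC1: 60/108 = 0.5556
  PC2: 27/108 = 0.25
  PC3: 21/108 = 0.1944

Step 3 — cumulative fraction after k components = (λ_1 + ... + λ_k) / Σ λ:
  k = 1: 60/108 = 0.5556
  k = 2: (60 + 27)/108 = 87/108 = 0.8056
  k = 3: (60 + 27 + 21)/108 = 108/108 = 1

Summary (fraction, with percent):

explained: PC1 0.5556 (55.56%), PC2 0.25 (25%), PC3 0.1944 (19.44%);  cumulative: 0.5556, 0.8056, 1


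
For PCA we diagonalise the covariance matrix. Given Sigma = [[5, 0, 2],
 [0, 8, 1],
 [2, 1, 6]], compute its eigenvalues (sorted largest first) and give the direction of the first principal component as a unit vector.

Step 1 — characteristic polynomial p(λ) = det(λI - Sigma) = λ³ - tr·λ² + c_1·λ - det, where tr = trace, c_1 = sum of the principal 2×2 minors, det = det(Sigma):
  tr = 5 + 8 + 6 = 19,
  c_1 = (5·8 - (0)²) + (5·6 - (2)²) + (8·6 - (1)²) = 40 + 26 + 47 = 113,
  det = 5·(8·6 - (1)²) - (0)·((0)·6 - (1)·(2)) + (2)·((0)·(1) - 8·(2)) = 5·(47) - (0)·(-2) + (2)·(-16) = 203.
  So p(λ) = λ³ - 19λ² + 113λ - 203.
Step 2 — look for an integer root (rational root theorem: any rational root is an integer divisor of 203). Testing λ = 7:
  p(7) = 343 - 931 + 791 - 203 = 0  ✓
  Dividing out (λ - 7): p(λ) = (λ - 7)(λ² - 12λ + 29).
Step 3 — remaining eigenvalues from the quadratic λ² - 12λ + 29 = 0:
  Δ = 12² - 4·29 = 144 - 116 = 28,  λ = (12 ± √28)/2 = (12 ± 5.2915)/2 ≈ 8.6458 or 3.3542.
  Sorted: λ_1 = 8.6458,  λ_2 = 7,  λ_3 = 3.3542  (check: sum = 19 = tr ✓).

Step 4 — unit eigenvector for λ_1 ≈ 8.6458: v spans the null space of (Sigma - λ_1 I), whose rows are
  r_1 = (-3.6458, 0, 2),  r_2 = (0, -0.6458, 1),  r_3 = (2, 1, -2.6458).
  v is orthogonal to every row, so take v ∝ r_1 × r_2 = ((0)·(1) - (2)·(-0.6458), (2)·(0) - (-3.6458)·(1), (-3.6458)·(-0.6458) - (0)·(0)) ≈ (1.2915, 3.6458, 2.3542).
  Let u = (1.2915, 3.6458, 2.3542).
  ||u|| = √((1.2915)² + (3.6458)² + (2.3542)²) = √(20.502) ≈ 4.5279,  v_1 = u/||u|| ≈ (0.2852, 0.8052, 0.5199) (||v_1|| = 1).

λ_1 = 8.6458,  λ_2 = 7,  λ_3 = 3.3542;  v_1 ≈ (0.2852, 0.8052, 0.5199)


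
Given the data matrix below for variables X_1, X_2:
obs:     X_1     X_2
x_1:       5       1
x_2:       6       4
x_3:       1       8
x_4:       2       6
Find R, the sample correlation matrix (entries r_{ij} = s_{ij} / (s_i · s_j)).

Step 1 — column means:
  mean(X_1) = (5 + 6 + 1 + 2) / 4 = 14/4 = 3.5
  mean(X_2) = (1 + 4 + 8 + 6) / 4 = 19/4 = 4.75

Step 2 — sample variances and covariances s[i,j] = (1/(n-1)) · Σ_k (x_{k,i} - mean_i) · (x_{k,j} - mean_j), with n-1 = 3:
  s[X_1,X_1] = ((1.5)·(1.5) + (2.5)·(2.5) + (-2.5)·(-2.5) + (-1.5)·(-1.5)) / 3 = 17/3 = 5.6667
  s[X_1,X_2] = ((1.5)·(-3.75) + (2.5)·(-0.75) + (-2.5)·(3.25) + (-1.5)·(1.25)) / 3 = -17.5/3 = -5.8333
  s[X_2,X_2] = ((-3.75)·(-3.75) + (-0.75)·(-0.75) + (3.25)·(3.25) + (1.25)·(1.25)) / 3 = 26.75/3 = 8.9167
  Sample standard deviations s_i = √(s[i,i]):
  s(X_1) = √(5.6667) = 2.3805
  s(X_2) = √(8.9167) = 2.9861

Step 3 — r_{ij} = s_{ij} / (s_i · s_j):
  r[X_1,X_1] = 1 (diagonal).
  r[X_1,X_2] = -5.8333 / (2.3805 · 2.9861) = -5.8333 / 7.1083 = -0.8206
  r[X_2,X_2] = 1 (diagonal).

R is symmetric with unit diagonal. Assembling:

R = [[1, -0.8206],
 [-0.8206, 1]]


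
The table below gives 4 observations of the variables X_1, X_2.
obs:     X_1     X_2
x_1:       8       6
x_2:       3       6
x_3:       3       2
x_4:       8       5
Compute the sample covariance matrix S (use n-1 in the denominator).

Step 1 — column means:
  mean(X_1) = (8 + 3 + 3 + 8) / 4 = 22/4 = 5.5
  mean(X_2) = (6 + 6 + 2 + 5) / 4 = 19/4 = 4.75

Step 2 — sample covariance S[i,j] = (1/(n-1)) · Σ_k (x_{k,i} - mean_i) · (x_{k,j} - mean_j), with n-1 = 3.
  S[X_1,X_1] = ((2.5)·(2.5) + (-2.5)·(-2.5) + (-2.5)·(-2.5) + (2.5)·(2.5)) / 3 = 25/3 = 8.3333
  S[X_1,X_2] = ((2.5)·(1.25) + (-2.5)·(1.25) + (-2.5)·(-2.75) + (2.5)·(0.25)) / 3 = 7.5/3 = 2.5
  S[X_2,X_2] = ((1.25)·(1.25) + (1.25)·(1.25) + (-2.75)·(-2.75) + (0.25)·(0.25)) / 3 = 10.75/3 = 3.5833

S is symmetric (S[j,i] = S[i,j]). Assembling:

S = [[8.3333, 2.5],
 [2.5, 3.5833]]


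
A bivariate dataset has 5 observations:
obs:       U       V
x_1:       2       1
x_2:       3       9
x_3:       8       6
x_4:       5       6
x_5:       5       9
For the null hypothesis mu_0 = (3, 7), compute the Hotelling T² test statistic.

Step 1 — sample mean vector:
  mean(U) = (2 + 3 + 8 + 5 + 5) / 5 = 23/5 = 4.6
  mean(V) = (1 + 9 + 6 + 6 + 9) / 5 = 31/5 = 6.2
  x̄ = (4.6, 6.2),  deviation x̄ - mu_0 = (4.6, 6.2) - (3, 7) = (1.6, -0.8).

Step 2 — sample covariance matrix, S[i,j] = (1/(n-1)) · Σ_k (x_{k,i} - mean_i) · (x_{k,j} - mean_j), divisor n-1 = 4:
  S[U,U] = ((-2.6)·(-2.6) + (-1.6)·(-1.6) + (3.4)·(3.4) + (0.4)·(0.4) + (0.4)·(0.4)) / 4 = 21.2/4 = 5.3
  S[U,V] = ((-2.6)·(-5.2) + (-1.6)·(2.8) + (3.4)·(-0.2) + (0.4)·(-0.2) + (0.4)·(2.8)) / 4 = 9.4/4 = 2.35
  S[V,V] = ((-5.2)·(-5.2) + (2.8)·(2.8) + (-0.2)·(-0.2) + (-0.2)·(-0.2) + (2.8)·(2.8)) / 4 = 42.8/4 = 10.7
  S = [[5.3, 2.35],
 [2.35, 10.7]].

Step 3 — invert S. det(S) = 5.3·10.7 - (2.35)² = 51.1875.
  S^{-1} = (1/det) · [[d, -b], [-b, a]] = [[0.209, -0.0459],
 [-0.0459, 0.1035]].

Step 4 — quadratic form (x̄ - mu_0)^T · S^{-1} · (x̄ - mu_0):
  S^{-1} · (x̄ - mu_0) = (0.3712, -0.1563),
  (x̄ - mu_0)^T · [...] = (1.6)·(0.3712) + (-0.8)·(-0.1563) = 0.7189.

Step 5 — scale by n: T² = 5 · 0.7189 = 3.5946.

T² ≈ 3.5946


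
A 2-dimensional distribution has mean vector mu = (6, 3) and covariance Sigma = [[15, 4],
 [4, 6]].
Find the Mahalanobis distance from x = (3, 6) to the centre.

Step 1 — centre the observation: (x - mu) = (-3, 3).

Step 2 — invert Sigma. det(Sigma) = 15·6 - (4)² = 74.
  Sigma^{-1} = (1/det) · [[d, -b], [-b, a]] = [[0.0811, -0.0541],
 [-0.0541, 0.2027]].

Step 3 — form the quadratic (x - mu)^T · Sigma^{-1} · (x - mu):
  Sigma^{-1} · (x - mu) = (-0.4054, 0.7703).
  (x - mu)^T · [Sigma^{-1} · (x - mu)] = (-3)·(-0.4054) + (3)·(0.7703) = 3.527.

Step 4 — take square root: d = √(3.527) ≈ 1.878.

d(x, mu) = √(3.527) ≈ 1.878


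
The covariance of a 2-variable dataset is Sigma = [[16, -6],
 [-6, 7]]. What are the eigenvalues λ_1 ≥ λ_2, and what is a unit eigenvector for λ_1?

Step 1 — characteristic polynomial of 2×2 Sigma:
  det(Sigma - λI) = λ² - trace · λ + det = 0.
  trace = 16 + 7 = 23, det = 16·7 - (-6)² = 76.
Step 2 — discriminant:
  Δ = trace² - 4·det = 529 - 304 = 225.
Step 3 — eigenvalues:
  λ = (trace ± √Δ)/2 = (23 ± 15)/2,
  λ_1 = 19,  λ_2 = 4.

Step 4 — unit eigenvector for λ_1: solve (Sigma - λ_1 I)v = 0. First row:
  (16 - 19)·v_x + (-6)·v_y = 0, i.e. (-3)·v_x + (-6)·v_y = 0,
  so v ∝ (b, λ_1 - a) = (-6, 3); multiply by -1 so the first entry is positive: u = (6, -3).
  ||u|| = √((6)² + (-3)²) = √(45) ≈ 6.7082,
  v_1 = u/||u|| ≈ (0.8944, -0.4472) (||v_1|| = 1).

λ_1 = 19,  λ_2 = 4;  v_1 ≈ (0.8944, -0.4472)


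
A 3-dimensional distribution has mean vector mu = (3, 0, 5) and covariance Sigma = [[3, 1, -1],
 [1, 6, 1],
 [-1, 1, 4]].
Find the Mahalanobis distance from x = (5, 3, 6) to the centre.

Step 1 — centre the observation: (x - mu) = (2, 3, 1).

Step 2 — invert Sigma (cofactor / det for 3×3, or solve directly):
  Sigma^{-1} = [[0.4035, -0.0877, 0.1228],
 [-0.0877, 0.193, -0.0702],
 [0.1228, -0.0702, 0.2982]].

Step 3 — form the quadratic (x - mu)^T · Sigma^{-1} · (x - mu):
  Sigma^{-1} · (x - mu) = (0.6667, 0.3333, 0.3333).
  (x - mu)^T · [Sigma^{-1} · (x - mu)] = (2)·(0.6667) + (3)·(0.3333) + (1)·(0.3333) = 2.6667.

Step 4 — take square root: d = √(2.6667) ≈ 1.633.

d(x, mu) = √(2.6667) ≈ 1.633


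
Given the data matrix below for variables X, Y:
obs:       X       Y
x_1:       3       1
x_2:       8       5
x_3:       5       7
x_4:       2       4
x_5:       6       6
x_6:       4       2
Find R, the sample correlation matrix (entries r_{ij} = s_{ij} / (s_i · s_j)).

Step 1 — column means:
  mean(X) = (3 + 8 + 5 + 2 + 6 + 4) / 6 = 28/6 = 4.6667
  mean(Y) = (1 + 5 + 7 + 4 + 6 + 2) / 6 = 25/6 = 4.1667

Step 2 — sample variances and covariances s[i,j] = (1/(n-1)) · Σ_k (x_{k,i} - mean_i) · (x_{k,j} - mean_j), with n-1 = 5:
  s[X,X] = ((-1.6667)·(-1.6667) + (3.3333)·(3.3333) + (0.3333)·(0.3333) + (-2.6667)·(-2.6667) + (1.3333)·(1.3333) + (-0.6667)·(-0.6667)) / 5 = 23.3333/5 = 4.6667
  s[X,Y] = ((-1.6667)·(-3.1667) + (3.3333)·(0.8333) + (0.3333)·(2.8333) + (-2.6667)·(-0.1667) + (1.3333)·(1.8333) + (-0.6667)·(-2.1667)) / 5 = 13.3333/5 = 2.6667
  s[Y,Y] = ((-3.1667)·(-3.1667) + (0.8333)·(0.8333) + (2.8333)·(2.8333) + (-0.1667)·(-0.1667) + (1.8333)·(1.8333) + (-2.1667)·(-2.1667)) / 5 = 26.8333/5 = 5.3667
  Sample standard deviations s_i = √(s[i,i]):
  s(X) = √(4.6667) = 2.1602
  s(Y) = √(5.3667) = 2.3166

Step 3 — r_{ij} = s_{ij} / (s_i · s_j):
  r[X,X] = 1 (diagonal).
  r[X,Y] = 2.6667 / (2.1602 · 2.3166) = 2.6667 / 5.0044 = 0.5329
  r[Y,Y] = 1 (diagonal).

R is symmetric with unit diagonal. Assembling:

R = [[1, 0.5329],
 [0.5329, 1]]


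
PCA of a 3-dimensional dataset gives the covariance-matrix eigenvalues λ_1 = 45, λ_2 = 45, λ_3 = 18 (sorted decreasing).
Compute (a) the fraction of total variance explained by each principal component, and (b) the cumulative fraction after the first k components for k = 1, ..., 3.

Step 1 — total variance = trace(Sigma) = Σ λ_i = 45 + 45 + 18 = 108.

Step 2 — fraction explained by component i = λ_i / Σ λ:
  PC1: 45/108 = 0.4167
  PC2: 45/108 = 0.4167
  PC3: 18/108 = 0.1667

Step 3 — cumulative fraction after k components = (λ_1 + ... + λ_k) / Σ λ:
  k = 1: 45/108 = 0.4167
  k = 2: (45 + 45)/108 = 90/108 = 0.8333
  k = 3: (45 + 45 + 18)/108 = 108/108 = 1

Summary (fraction, with percent):

explained: PC1 0.4167 (41.67%), PC2 0.4167 (41.67%), PC3 0.1667 (16.67%);  cumulative: 0.4167, 0.8333, 1


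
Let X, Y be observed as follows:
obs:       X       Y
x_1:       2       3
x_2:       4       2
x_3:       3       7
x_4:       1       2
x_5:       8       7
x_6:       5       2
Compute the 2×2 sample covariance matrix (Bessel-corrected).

Step 1 — column means:
  mean(X) = (2 + 4 + 3 + 1 + 8 + 5) / 6 = 23/6 = 3.8333
  mean(Y) = (3 + 2 + 7 + 2 + 7 + 2) / 6 = 23/6 = 3.8333

Step 2 — sample covariance S[i,j] = (1/(n-1)) · Σ_k (x_{k,i} - mean_i) · (x_{k,j} - mean_j), with n-1 = 5.
  S[X,X] = ((-1.8333)·(-1.8333) + (0.1667)·(0.1667) + (-0.8333)·(-0.8333) + (-2.8333)·(-2.8333) + (4.1667)·(4.1667) + (1.1667)·(1.1667)) / 5 = 30.8333/5 = 6.1667
  S[X,Y] = ((-1.8333)·(-0.8333) + (0.1667)·(-1.8333) + (-0.8333)·(3.1667) + (-2.8333)·(-1.8333) + (4.1667)·(3.1667) + (1.1667)·(-1.8333)) / 5 = 14.8333/5 = 2.9667
  S[Y,Y] = ((-0.8333)·(-0.8333) + (-1.8333)·(-1.8333) + (3.1667)·(3.1667) + (-1.8333)·(-1.8333) + (3.1667)·(3.1667) + (-1.8333)·(-1.8333)) / 5 = 30.8333/5 = 6.1667

S is symmetric (S[j,i] = S[i,j]). Assembling:

S = [[6.1667, 2.9667],
 [2.9667, 6.1667]]


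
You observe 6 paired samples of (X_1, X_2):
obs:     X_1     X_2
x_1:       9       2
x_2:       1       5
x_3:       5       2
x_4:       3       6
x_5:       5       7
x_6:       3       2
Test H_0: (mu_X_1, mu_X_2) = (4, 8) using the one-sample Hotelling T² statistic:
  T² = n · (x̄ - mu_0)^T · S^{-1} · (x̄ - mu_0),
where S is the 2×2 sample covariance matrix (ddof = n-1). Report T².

Step 1 — sample mean vector:
  mean(X_1) = (9 + 1 + 5 + 3 + 5 + 3) / 6 = 26/6 = 4.3333
  mean(X_2) = (2 + 5 + 2 + 6 + 7 + 2) / 6 = 24/6 = 4
  x̄ = (4.3333, 4),  deviation x̄ - mu_0 = (4.3333, 4) - (4, 8) = (0.3333, -4).

Step 2 — sample covariance matrix, S[i,j] = (1/(n-1)) · Σ_k (x_{k,i} - mean_i) · (x_{k,j} - mean_j), divisor n-1 = 5:
  S[X_1,X_1] = ((4.6667)·(4.6667) + (-3.3333)·(-3.3333) + (0.6667)·(0.6667) + (-1.3333)·(-1.3333) + (0.6667)·(0.6667) + (-1.3333)·(-1.3333)) / 5 = 37.3333/5 = 7.4667
  S[X_1,X_2] = ((4.6667)·(-2) + (-3.3333)·(1) + (0.6667)·(-2) + (-1.3333)·(2) + (0.6667)·(3) + (-1.3333)·(-2)) / 5 = -12/5 = -2.4
  S[X_2,X_2] = ((-2)·(-2) + (1)·(1) + (-2)·(-2) + (2)·(2) + (3)·(3) + (-2)·(-2)) / 5 = 26/5 = 5.2
  S = [[7.4667, -2.4],
 [-2.4, 5.2]].

Step 3 — invert S. det(S) = 7.4667·5.2 - (-2.4)² = 33.0667.
  S^{-1} = (1/det) · [[d, -b], [-b, a]] = [[0.1573, 0.0726],
 [0.0726, 0.2258]].

Step 4 — quadratic form (x̄ - mu_0)^T · S^{-1} · (x̄ - mu_0):
  S^{-1} · (x̄ - mu_0) = (-0.2379, -0.879),
  (x̄ - mu_0)^T · [...] = (0.3333)·(-0.2379) + (-4)·(-0.879) = 3.4368.

Step 5 — scale by n: T² = 6 · 3.4368 = 20.621.

T² ≈ 20.621


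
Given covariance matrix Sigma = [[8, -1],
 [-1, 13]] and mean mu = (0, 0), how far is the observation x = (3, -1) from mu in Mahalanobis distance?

Step 1 — centre the observation: (x - mu) = (3, -1).

Step 2 — invert Sigma. det(Sigma) = 8·13 - (-1)² = 103.
  Sigma^{-1} = (1/det) · [[d, -b], [-b, a]] = [[0.1262, 0.0097],
 [0.0097, 0.0777]].

Step 3 — form the quadratic (x - mu)^T · Sigma^{-1} · (x - mu):
  Sigma^{-1} · (x - mu) = (0.3689, -0.0485).
  (x - mu)^T · [Sigma^{-1} · (x - mu)] = (3)·(0.3689) + (-1)·(-0.0485) = 1.1553.

Step 4 — take square root: d = √(1.1553) ≈ 1.0749.

d(x, mu) = √(1.1553) ≈ 1.0749


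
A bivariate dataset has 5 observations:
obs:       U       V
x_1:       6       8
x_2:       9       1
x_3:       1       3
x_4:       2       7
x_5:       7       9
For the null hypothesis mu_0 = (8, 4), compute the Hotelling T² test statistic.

Step 1 — sample mean vector:
  mean(U) = (6 + 9 + 1 + 2 + 7) / 5 = 25/5 = 5
  mean(V) = (8 + 1 + 3 + 7 + 9) / 5 = 28/5 = 5.6
  x̄ = (5, 5.6),  deviation x̄ - mu_0 = (5, 5.6) - (8, 4) = (-3, 1.6).

Step 2 — sample covariance matrix, S[i,j] = (1/(n-1)) · Σ_k (x_{k,i} - mean_i) · (x_{k,j} - mean_j), divisor n-1 = 4:
  S[U,U] = ((1)·(1) + (4)·(4) + (-4)·(-4) + (-3)·(-3) + (2)·(2)) / 4 = 46/4 = 11.5
  S[U,V] = ((1)·(2.4) + (4)·(-4.6) + (-4)·(-2.6) + (-3)·(1.4) + (2)·(3.4)) / 4 = -3/4 = -0.75
  S[V,V] = ((2.4)·(2.4) + (-4.6)·(-4.6) + (-2.6)·(-2.6) + (1.4)·(1.4) + (3.4)·(3.4)) / 4 = 47.2/4 = 11.8
  S = [[11.5, -0.75],
 [-0.75, 11.8]].

Step 3 — invert S. det(S) = 11.5·11.8 - (-0.75)² = 135.1375.
  S^{-1} = (1/det) · [[d, -b], [-b, a]] = [[0.0873, 0.0055],
 [0.0055, 0.0851]].

Step 4 — quadratic form (x̄ - mu_0)^T · S^{-1} · (x̄ - mu_0):
  S^{-1} · (x̄ - mu_0) = (-0.2531, 0.1195),
  (x̄ - mu_0)^T · [...] = (-3)·(-0.2531) + (1.6)·(0.1195) = 0.9504.

Step 5 — scale by n: T² = 5 · 0.9504 = 4.7522.

T² ≈ 4.7522


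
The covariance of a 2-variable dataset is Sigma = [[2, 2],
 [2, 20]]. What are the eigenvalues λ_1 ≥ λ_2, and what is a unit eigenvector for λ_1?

Step 1 — characteristic polynomial of 2×2 Sigma:
  det(Sigma - λI) = λ² - trace · λ + det = 0.
  trace = 2 + 20 = 22, det = 2·20 - (2)² = 36.
Step 2 — discriminant:
  Δ = trace² - 4·det = 484 - 144 = 340.
Step 3 — eigenvalues:
  λ = (trace ± √Δ)/2 = (22 ± 18.4391)/2,
  λ_1 = 20.2195,  λ_2 = 1.7805.

Step 4 — unit eigenvector for λ_1: solve (Sigma - λ_1 I)v = 0. First row:
  (2 - 20.2195)·v_x + (2)·v_y = 0, i.e. (-18.2195)·v_x + (2)·v_y = 0,
  so v ∝ (b, λ_1 - a) = (2, 18.2195) = u.
  ||u|| = √((2)² + (18.2195)²) = √(335.9518) ≈ 18.329,
  v_1 = u/||u|| ≈ (0.1091, 0.994) (||v_1|| = 1).

λ_1 = 20.2195,  λ_2 = 1.7805;  v_1 ≈ (0.1091, 0.994)


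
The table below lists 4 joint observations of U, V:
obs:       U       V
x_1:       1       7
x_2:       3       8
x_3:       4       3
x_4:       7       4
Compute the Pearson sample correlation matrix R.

Step 1 — column means:
  mean(U) = (1 + 3 + 4 + 7) / 4 = 15/4 = 3.75
  mean(V) = (7 + 8 + 3 + 4) / 4 = 22/4 = 5.5

Step 2 — sample variances and covariances s[i,j] = (1/(n-1)) · Σ_k (x_{k,i} - mean_i) · (x_{k,j} - mean_j), with n-1 = 3:
  s[U,U] = ((-2.75)·(-2.75) + (-0.75)·(-0.75) + (0.25)·(0.25) + (3.25)·(3.25)) / 3 = 18.75/3 = 6.25
  s[U,V] = ((-2.75)·(1.5) + (-0.75)·(2.5) + (0.25)·(-2.5) + (3.25)·(-1.5)) / 3 = -11.5/3 = -3.8333
  s[V,V] = ((1.5)·(1.5) + (2.5)·(2.5) + (-2.5)·(-2.5) + (-1.5)·(-1.5)) / 3 = 17/3 = 5.6667
  Sample standard deviations s_i = √(s[i,i]):
  s(U) = √(6.25) = 2.5
  s(V) = √(5.6667) = 2.3805

Step 3 — r_{ij} = s_{ij} / (s_i · s_j):
  r[U,U] = 1 (diagonal).
  r[U,V] = -3.8333 / (2.5 · 2.3805) = -3.8333 / 5.9512 = -0.6441
  r[V,V] = 1 (diagonal).

R is symmetric with unit diagonal. Assembling:

R = [[1, -0.6441],
 [-0.6441, 1]]


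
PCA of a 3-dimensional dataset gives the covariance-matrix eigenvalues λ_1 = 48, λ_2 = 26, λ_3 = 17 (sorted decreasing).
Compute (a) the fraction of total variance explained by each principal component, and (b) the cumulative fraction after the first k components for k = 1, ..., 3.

Step 1 — total variance = trace(Sigma) = Σ λ_i = 48 + 26 + 17 = 91.

Step 2 — fraction explained by component i = λ_i / Σ λ:
  PC1: 48/91 = 0.5275
  PC2: 26/91 = 0.2857
  PC3: 17/91 = 0.1868

Step 3 — cumulative fraction after k components = (λ_1 + ... + λ_k) / Σ λ:
  k = 1: 48/91 = 0.5275
  k = 2: (48 + 26)/91 = 74/91 = 0.8132
  k = 3: (48 + 26 + 17)/91 = 91/91 = 1

Summary (fraction, with percent):

explained: PC1 0.5275 (52.75%), PC2 0.2857 (28.57%), PC3 0.1868 (18.68%);  cumulative: 0.5275, 0.8132, 1


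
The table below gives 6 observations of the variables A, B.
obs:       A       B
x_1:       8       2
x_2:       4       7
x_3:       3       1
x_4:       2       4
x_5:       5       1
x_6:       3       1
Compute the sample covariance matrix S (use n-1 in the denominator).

Step 1 — column means:
  mean(A) = (8 + 4 + 3 + 2 + 5 + 3) / 6 = 25/6 = 4.1667
  mean(B) = (2 + 7 + 1 + 4 + 1 + 1) / 6 = 16/6 = 2.6667

Step 2 — sample covariance S[i,j] = (1/(n-1)) · Σ_k (x_{k,i} - mean_i) · (x_{k,j} - mean_j), with n-1 = 5.
  S[A,A] = ((3.8333)·(3.8333) + (-0.1667)·(-0.1667) + (-1.1667)·(-1.1667) + (-2.1667)·(-2.1667) + (0.8333)·(0.8333) + (-1.1667)·(-1.1667)) / 5 = 22.8333/5 = 4.5667
  S[A,B] = ((3.8333)·(-0.6667) + (-0.1667)·(4.3333) + (-1.1667)·(-1.6667) + (-2.1667)·(1.3333) + (0.8333)·(-1.6667) + (-1.1667)·(-1.6667)) / 5 = -3.6667/5 = -0.7333
  S[B,B] = ((-0.6667)·(-0.6667) + (4.3333)·(4.3333) + (-1.6667)·(-1.6667) + (1.3333)·(1.3333) + (-1.6667)·(-1.6667) + (-1.6667)·(-1.6667)) / 5 = 29.3333/5 = 5.8667

S is symmetric (S[j,i] = S[i,j]). Assembling:

S = [[4.5667, -0.7333],
 [-0.7333, 5.8667]]


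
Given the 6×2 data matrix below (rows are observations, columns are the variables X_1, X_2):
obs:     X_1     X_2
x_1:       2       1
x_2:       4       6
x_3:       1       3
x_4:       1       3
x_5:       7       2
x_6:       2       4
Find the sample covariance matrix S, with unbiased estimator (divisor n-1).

Step 1 — column means:
  mean(X_1) = (2 + 4 + 1 + 1 + 7 + 2) / 6 = 17/6 = 2.8333
  mean(X_2) = (1 + 6 + 3 + 3 + 2 + 4) / 6 = 19/6 = 3.1667

Step 2 — sample covariance S[i,j] = (1/(n-1)) · Σ_k (x_{k,i} - mean_i) · (x_{k,j} - mean_j), with n-1 = 5.
  S[X_1,X_1] = ((-0.8333)·(-0.8333) + (1.1667)·(1.1667) + (-1.8333)·(-1.8333) + (-1.8333)·(-1.8333) + (4.1667)·(4.1667) + (-0.8333)·(-0.8333)) / 5 = 26.8333/5 = 5.3667
  S[X_1,X_2] = ((-0.8333)·(-2.1667) + (1.1667)·(2.8333) + (-1.8333)·(-0.1667) + (-1.8333)·(-0.1667) + (4.1667)·(-1.1667) + (-0.8333)·(0.8333)) / 5 = 0.1667/5 = 0.0333
  S[X_2,X_2] = ((-2.1667)·(-2.1667) + (2.8333)·(2.8333) + (-0.1667)·(-0.1667) + (-0.1667)·(-0.1667) + (-1.1667)·(-1.1667) + (0.8333)·(0.8333)) / 5 = 14.8333/5 = 2.9667

S is symmetric (S[j,i] = S[i,j]). Assembling:

S = [[5.3667, 0.0333],
 [0.0333, 2.9667]]


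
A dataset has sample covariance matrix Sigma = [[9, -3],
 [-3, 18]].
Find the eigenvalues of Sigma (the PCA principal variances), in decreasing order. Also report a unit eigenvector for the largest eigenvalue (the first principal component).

Step 1 — characteristic polynomial of 2×2 Sigma:
  det(Sigma - λI) = λ² - trace · λ + det = 0.
  trace = 9 + 18 = 27, det = 9·18 - (-3)² = 153.
Step 2 — discriminant:
  Δ = trace² - 4·det = 729 - 612 = 117.
Step 3 — eigenvalues:
  λ = (trace ± √Δ)/2 = (27 ± 10.8167)/2,
  λ_1 = 18.9083,  λ_2 = 8.0917.

Step 4 — unit eigenvector for λ_1: solve (Sigma - λ_1 I)v = 0. First row:
  (9 - 18.9083)·v_x + (-3)·v_y = 0, i.e. (-9.9083)·v_x + (-3)·v_y = 0,
  so v ∝ (b, λ_1 - a) = (-3, 9.9083); multiply by -1 so the first entry is positive: u = (3, -9.9083).
  ||u|| = √((3)² + (-9.9083)²) = √(107.1749) ≈ 10.3525,
  v_1 = u/||u|| ≈ (0.2898, -0.9571) (||v_1|| = 1).

λ_1 = 18.9083,  λ_2 = 8.0917;  v_1 ≈ (0.2898, -0.9571)


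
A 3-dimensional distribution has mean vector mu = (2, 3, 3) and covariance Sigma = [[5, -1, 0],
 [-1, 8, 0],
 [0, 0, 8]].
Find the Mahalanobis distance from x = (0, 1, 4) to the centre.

Step 1 — centre the observation: (x - mu) = (-2, -2, 1).

Step 2 — invert Sigma (cofactor / det for 3×3, or solve directly):
  Sigma^{-1} = [[0.2051, 0.0256, 0],
 [0.0256, 0.1282, 0],
 [0, 0, 0.125]].

Step 3 — form the quadratic (x - mu)^T · Sigma^{-1} · (x - mu):
  Sigma^{-1} · (x - mu) = (-0.4615, -0.3077, 0.125).
  (x - mu)^T · [Sigma^{-1} · (x - mu)] = (-2)·(-0.4615) + (-2)·(-0.3077) + (1)·(0.125) = 1.6635.

Step 4 — take square root: d = √(1.6635) ≈ 1.2898.

d(x, mu) = √(1.6635) ≈ 1.2898


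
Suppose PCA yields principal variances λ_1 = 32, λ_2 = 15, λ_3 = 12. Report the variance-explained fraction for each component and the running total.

Step 1 — total variance = trace(Sigma) = Σ λ_i = 32 + 15 + 12 = 59.

Step 2 — fraction explained by component i = λ_i / Σ λ:
  PC1: 32/59 = 0.5424
  PC2: 15/59 = 0.2542
  PC3: 12/59 = 0.2034

Step 3 — cumulative fraction after k components = (λ_1 + ... + λ_k) / Σ λ:
  k = 1: 32/59 = 0.5424
  k = 2: (32 + 15)/59 = 47/59 = 0.7966
  k = 3: (32 + 15 + 12)/59 = 59/59 = 1

Summary (fraction, with percent):

explained: PC1 0.5424 (54.24%), PC2 0.2542 (25.42%), PC3 0.2034 (20.34%);  cumulative: 0.5424, 0.7966, 1


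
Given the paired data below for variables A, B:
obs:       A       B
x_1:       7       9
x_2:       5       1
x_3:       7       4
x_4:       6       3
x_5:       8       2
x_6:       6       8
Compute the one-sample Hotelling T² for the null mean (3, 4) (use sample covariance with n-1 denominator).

Step 1 — sample mean vector:
  mean(A) = (7 + 5 + 7 + 6 + 8 + 6) / 6 = 39/6 = 6.5
  mean(B) = (9 + 1 + 4 + 3 + 2 + 8) / 6 = 27/6 = 4.5
  x̄ = (6.5, 4.5),  deviation x̄ - mu_0 = (6.5, 4.5) - (3, 4) = (3.5, 0.5).

Step 2 — sample covariance matrix, S[i,j] = (1/(n-1)) · Σ_k (x_{k,i} - mean_i) · (x_{k,j} - mean_j), divisor n-1 = 5:
  S[A,A] = ((0.5)·(0.5) + (-1.5)·(-1.5) + (0.5)·(0.5) + (-0.5)·(-0.5) + (1.5)·(1.5) + (-0.5)·(-0.5)) / 5 = 5.5/5 = 1.1
  S[A,B] = ((0.5)·(4.5) + (-1.5)·(-3.5) + (0.5)·(-0.5) + (-0.5)·(-1.5) + (1.5)·(-2.5) + (-0.5)·(3.5)) / 5 = 2.5/5 = 0.5
  S[B,B] = ((4.5)·(4.5) + (-3.5)·(-3.5) + (-0.5)·(-0.5) + (-1.5)·(-1.5) + (-2.5)·(-2.5) + (3.5)·(3.5)) / 5 = 53.5/5 = 10.7
  S = [[1.1, 0.5],
 [0.5, 10.7]].

Step 3 — invert S. det(S) = 1.1·10.7 - (0.5)² = 11.52.
  S^{-1} = (1/det) · [[d, -b], [-b, a]] = [[0.9288, -0.0434],
 [-0.0434, 0.0955]].

Step 4 — quadratic form (x̄ - mu_0)^T · S^{-1} · (x̄ - mu_0):
  S^{-1} · (x̄ - mu_0) = (3.2292, -0.1042),
  (x̄ - mu_0)^T · [...] = (3.5)·(3.2292) + (0.5)·(-0.1042) = 11.25.

Step 5 — scale by n: T² = 6 · 11.25 = 67.5.

T² ≈ 67.5


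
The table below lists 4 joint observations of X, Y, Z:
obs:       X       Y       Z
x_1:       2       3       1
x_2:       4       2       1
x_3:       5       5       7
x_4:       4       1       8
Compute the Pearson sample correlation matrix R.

Step 1 — column means:
  mean(X) = (2 + 4 + 5 + 4) / 4 = 15/4 = 3.75
  mean(Y) = (3 + 2 + 5 + 1) / 4 = 11/4 = 2.75
  mean(Z) = (1 + 1 + 7 + 8) / 4 = 17/4 = 4.25

Step 2 — sample variances and covariances s[i,j] = (1/(n-1)) · Σ_k (x_{k,i} - mean_i) · (x_{k,j} - mean_j), with n-1 = 3:
  s[X,X] = ((-1.75)·(-1.75) + (0.25)·(0.25) + (1.25)·(1.25) + (0.25)·(0.25)) / 3 = 4.75/3 = 1.5833
  s[X,Y] = ((-1.75)·(0.25) + (0.25)·(-0.75) + (1.25)·(2.25) + (0.25)·(-1.75)) / 3 = 1.75/3 = 0.5833
  s[X,Z] = ((-1.75)·(-3.25) + (0.25)·(-3.25) + (1.25)·(2.75) + (0.25)·(3.75)) / 3 = 9.25/3 = 3.0833
  s[Y,Y] = ((0.25)·(0.25) + (-0.75)·(-0.75) + (2.25)·(2.25) + (-1.75)·(-1.75)) / 3 = 8.75/3 = 2.9167
  s[Y,Z] = ((0.25)·(-3.25) + (-0.75)·(-3.25) + (2.25)·(2.75) + (-1.75)·(3.75)) / 3 = 1.25/3 = 0.4167
  s[Z,Z] = ((-3.25)·(-3.25) + (-3.25)·(-3.25) + (2.75)·(2.75) + (3.75)·(3.75)) / 3 = 42.75/3 = 14.25
  Sample standard deviations s_i = √(s[i,i]):
  s(X) = √(1.5833) = 1.2583
  s(Y) = √(2.9167) = 1.7078
  s(Z) = √(14.25) = 3.7749

Step 3 — r_{ij} = s_{ij} / (s_i · s_j):
  r[X,X] = 1 (diagonal).
  r[X,Y] = 0.5833 / (1.2583 · 1.7078) = 0.5833 / 2.149 = 0.2714
  r[X,Z] = 3.0833 / (1.2583 · 3.7749) = 3.0833 / 4.75 = 0.6491
  r[Y,Y] = 1 (diagonal).
  r[Y,Z] = 0.4167 / (1.7078 · 3.7749) = 0.4167 / 6.4469 = 0.0646
  r[Z,Z] = 1 (diagonal).

R is symmetric with unit diagonal. Assembling:

R = [[1, 0.2714, 0.6491],
 [0.2714, 1, 0.0646],
 [0.6491, 0.0646, 1]]


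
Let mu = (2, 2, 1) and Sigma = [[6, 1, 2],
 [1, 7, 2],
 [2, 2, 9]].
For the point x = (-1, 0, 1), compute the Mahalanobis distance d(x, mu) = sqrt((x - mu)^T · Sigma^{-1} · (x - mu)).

Step 1 — centre the observation: (x - mu) = (-3, -2, 0).

Step 2 — invert Sigma (cofactor / det for 3×3, or solve directly):
  Sigma^{-1} = [[0.1815, -0.0154, -0.0369],
 [-0.0154, 0.1538, -0.0308],
 [-0.0369, -0.0308, 0.1262]].

Step 3 — form the quadratic (x - mu)^T · Sigma^{-1} · (x - mu):
  Sigma^{-1} · (x - mu) = (-0.5138, -0.2615, 0.1723).
  (x - mu)^T · [Sigma^{-1} · (x - mu)] = (-3)·(-0.5138) + (-2)·(-0.2615) + (0)·(0.1723) = 2.0646.

Step 4 — take square root: d = √(2.0646) ≈ 1.4369.

d(x, mu) = √(2.0646) ≈ 1.4369


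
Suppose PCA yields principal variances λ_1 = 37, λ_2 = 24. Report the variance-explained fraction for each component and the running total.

Step 1 — total variance = trace(Sigma) = Σ λ_i = 37 + 24 = 61.

Step 2 — fraction explained by component i = λ_i / Σ λ:
  PC1: 37/61 = 0.6066
  PC2: 24/61 = 0.3934

Step 3 — cumulative fraction after k components = (λ_1 + ... + λ_k) / Σ λ:
  k = 1: 37/61 = 0.6066
  k = 2: (37 + 24)/61 = 61/61 = 1

Summary (fraction, with percent):

explained: PC1 0.6066 (60.66%), PC2 0.3934 (39.34%);  cumulative: 0.6066, 1


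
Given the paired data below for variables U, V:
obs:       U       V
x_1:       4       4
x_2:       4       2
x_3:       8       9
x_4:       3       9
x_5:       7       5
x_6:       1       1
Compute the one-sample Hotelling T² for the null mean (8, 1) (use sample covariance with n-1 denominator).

Step 1 — sample mean vector:
  mean(U) = (4 + 4 + 8 + 3 + 7 + 1) / 6 = 27/6 = 4.5
  mean(V) = (4 + 2 + 9 + 9 + 5 + 1) / 6 = 30/6 = 5
  x̄ = (4.5, 5),  deviation x̄ - mu_0 = (4.5, 5) - (8, 1) = (-3.5, 4).

Step 2 — sample covariance matrix, S[i,j] = (1/(n-1)) · Σ_k (x_{k,i} - mean_i) · (x_{k,j} - mean_j), divisor n-1 = 5:
  S[U,U] = ((-0.5)·(-0.5) + (-0.5)·(-0.5) + (3.5)·(3.5) + (-1.5)·(-1.5) + (2.5)·(2.5) + (-3.5)·(-3.5)) / 5 = 33.5/5 = 6.7
  S[U,V] = ((-0.5)·(-1) + (-0.5)·(-3) + (3.5)·(4) + (-1.5)·(4) + (2.5)·(0) + (-3.5)·(-4)) / 5 = 24/5 = 4.8
  S[V,V] = ((-1)·(-1) + (-3)·(-3) + (4)·(4) + (4)·(4) + (0)·(0) + (-4)·(-4)) / 5 = 58/5 = 11.6
  S = [[6.7, 4.8],
 [4.8, 11.6]].

Step 3 — invert S. det(S) = 6.7·11.6 - (4.8)² = 54.68.
  S^{-1} = (1/det) · [[d, -b], [-b, a]] = [[0.2121, -0.0878],
 [-0.0878, 0.1225]].

Step 4 — quadratic form (x̄ - mu_0)^T · S^{-1} · (x̄ - mu_0):
  S^{-1} · (x̄ - mu_0) = (-1.0936, 0.7974),
  (x̄ - mu_0)^T · [...] = (-3.5)·(-1.0936) + (4)·(0.7974) = 7.0172.

Step 5 — scale by n: T² = 6 · 7.0172 = 42.1031.

T² ≈ 42.1031


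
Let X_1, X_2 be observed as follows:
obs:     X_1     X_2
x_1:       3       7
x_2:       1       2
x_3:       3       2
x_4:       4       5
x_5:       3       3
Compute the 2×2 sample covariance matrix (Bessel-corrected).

Step 1 — column means:
  mean(X_1) = (3 + 1 + 3 + 4 + 3) / 5 = 14/5 = 2.8
  mean(X_2) = (7 + 2 + 2 + 5 + 3) / 5 = 19/5 = 3.8

Step 2 — sample covariance S[i,j] = (1/(n-1)) · Σ_k (x_{k,i} - mean_i) · (x_{k,j} - mean_j), with n-1 = 4.
  S[X_1,X_1] = ((0.2)·(0.2) + (-1.8)·(-1.8) + (0.2)·(0.2) + (1.2)·(1.2) + (0.2)·(0.2)) / 4 = 4.8/4 = 1.2
  S[X_1,X_2] = ((0.2)·(3.2) + (-1.8)·(-1.8) + (0.2)·(-1.8) + (1.2)·(1.2) + (0.2)·(-0.8)) / 4 = 4.8/4 = 1.2
  S[X_2,X_2] = ((3.2)·(3.2) + (-1.8)·(-1.8) + (-1.8)·(-1.8) + (1.2)·(1.2) + (-0.8)·(-0.8)) / 4 = 18.8/4 = 4.7

S is symmetric (S[j,i] = S[i,j]). Assembling:

S = [[1.2, 1.2],
 [1.2, 4.7]]


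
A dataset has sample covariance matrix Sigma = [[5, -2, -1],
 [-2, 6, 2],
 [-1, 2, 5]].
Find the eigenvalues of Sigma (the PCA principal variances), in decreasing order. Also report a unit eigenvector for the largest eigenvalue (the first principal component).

Step 1 — characteristic polynomial p(λ) = det(λI - Sigma) = λ³ - tr·λ² + c_1·λ - det, where tr = trace, c_1 = sum of the principal 2×2 minors, det = det(Sigma):
  tr = 5 + 6 + 5 = 16,
  c_1 = (5·6 - (-2)²) + (5·5 - (-1)²) + (6·5 - (2)²) = 26 + 24 + 26 = 76,
  det = 5·(6·5 - (2)²) - (-2)·((-2)·5 - (2)·(-1)) + (-1)·((-2)·(2) - 6·(-1)) = 5·(26) - (-2)·(-8) + (-1)·(2) = 112.
  So p(λ) = λ³ - 16λ² + 76λ - 112.
Step 2 — look for an integer root (rational root theorem: any rational root is an integer divisor of 112). Testing λ = 4:
  p(4) = 64 - 256 + 304 - 112 = 0  ✓
  Dividing out (λ - 4): p(λ) = (λ - 4)(λ² - 12λ + 28).
Step 3 — remaining eigenvalues from the quadratic λ² - 12λ + 28 = 0:
  Δ = 12² - 4·28 = 144 - 112 = 32,  λ = (12 ± √32)/2 = (12 ± 5.6569)/2 ≈ 8.8284 or 3.1716.
  Sorted: λ_1 = 8.8284,  λ_2 = 4,  λ_3 = 3.1716  (check: sum = 16 = tr ✓).

Step 4 — unit eigenvector for λ_1 ≈ 8.8284: v spans the null space of (Sigma - λ_1 I), whose rows are
  r_1 = (-3.8284, -2, -1),  r_2 = (-2, -2.8284, 2),  r_3 = (-1, 2, -3.8284).
  v is orthogonal to every row, so take v ∝ r_1 × r_2 = ((-2)·(2) - (-1)·(-2.8284), (-1)·(-2) - (-3.8284)·(2), (-3.8284)·(-2.8284) - (-2)·(-2)) ≈ (-6.8284, 9.6569, 6.8284).
  Rescale (multiply by -1 so the first nonzero entry is positive): u = (6.8284, -9.6569, -6.8284).
  ||u|| = √((6.8284)² + (-9.6569)² + (-6.8284)²) = √(186.5097) ≈ 13.6569,  v_1 = u/||u|| ≈ (0.5, -0.7071, -0.5) (||v_1|| = 1).

λ_1 = 8.8284,  λ_2 = 4,  λ_3 = 3.1716;  v_1 ≈ (0.5, -0.7071, -0.5)


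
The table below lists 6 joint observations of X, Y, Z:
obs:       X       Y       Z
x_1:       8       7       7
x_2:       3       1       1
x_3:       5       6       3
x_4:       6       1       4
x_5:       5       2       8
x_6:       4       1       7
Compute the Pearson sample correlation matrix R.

Step 1 — column means:
  mean(X) = (8 + 3 + 5 + 6 + 5 + 4) / 6 = 31/6 = 5.1667
  mean(Y) = (7 + 1 + 6 + 1 + 2 + 1) / 6 = 18/6 = 3
  mean(Z) = (7 + 1 + 3 + 4 + 8 + 7) / 6 = 30/6 = 5

Step 2 — sample variances and covariances s[i,j] = (1/(n-1)) · Σ_k (x_{k,i} - mean_i) · (x_{k,j} - mean_j), with n-1 = 5:
  s[X,X] = ((2.8333)·(2.8333) + (-2.1667)·(-2.1667) + (-0.1667)·(-0.1667) + (0.8333)·(0.8333) + (-0.1667)·(-0.1667) + (-1.1667)·(-1.1667)) / 5 = 14.8333/5 = 2.9667
  s[X,Y] = ((2.8333)·(4) + (-2.1667)·(-2) + (-0.1667)·(3) + (0.8333)·(-2) + (-0.1667)·(-1) + (-1.1667)·(-2)) / 5 = 16/5 = 3.2
  s[X,Z] = ((2.8333)·(2) + (-2.1667)·(-4) + (-0.1667)·(-2) + (0.8333)·(-1) + (-0.1667)·(3) + (-1.1667)·(2)) / 5 = 11/5 = 2.2
  s[Y,Y] = ((4)·(4) + (-2)·(-2) + (3)·(3) + (-2)·(-2) + (-1)·(-1) + (-2)·(-2)) / 5 = 38/5 = 7.6
  s[Y,Z] = ((4)·(2) + (-2)·(-4) + (3)·(-2) + (-2)·(-1) + (-1)·(3) + (-2)·(2)) / 5 = 5/5 = 1
  s[Z,Z] = ((2)·(2) + (-4)·(-4) + (-2)·(-2) + (-1)·(-1) + (3)·(3) + (2)·(2)) / 5 = 38/5 = 7.6
  Sample standard deviations s_i = √(s[i,i]):
  s(X) = √(2.9667) = 1.7224
  s(Y) = √(7.6) = 2.7568
  s(Z) = √(7.6) = 2.7568

Step 3 — r_{ij} = s_{ij} / (s_i · s_j):
  r[X,X] = 1 (diagonal).
  r[X,Y] = 3.2 / (1.7224 · 2.7568) = 3.2 / 4.7483 = 0.6739
  r[X,Z] = 2.2 / (1.7224 · 2.7568) = 2.2 / 4.7483 = 0.4633
  r[Y,Y] = 1 (diagonal).
  r[Y,Z] = 1 / (2.7568 · 2.7568) = 1 / 7.6 = 0.1316
  r[Z,Z] = 1 (diagonal).

R is symmetric with unit diagonal. Assembling:

R = [[1, 0.6739, 0.4633],
 [0.6739, 1, 0.1316],
 [0.4633, 0.1316, 1]]


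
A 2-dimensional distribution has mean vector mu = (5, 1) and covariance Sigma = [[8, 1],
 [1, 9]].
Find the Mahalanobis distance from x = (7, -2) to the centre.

Step 1 — centre the observation: (x - mu) = (2, -3).

Step 2 — invert Sigma. det(Sigma) = 8·9 - (1)² = 71.
  Sigma^{-1} = (1/det) · [[d, -b], [-b, a]] = [[0.1268, -0.0141],
 [-0.0141, 0.1127]].

Step 3 — form the quadratic (x - mu)^T · Sigma^{-1} · (x - mu):
  Sigma^{-1} · (x - mu) = (0.2958, -0.3662).
  (x - mu)^T · [Sigma^{-1} · (x - mu)] = (2)·(0.2958) + (-3)·(-0.3662) = 1.6901.

Step 4 — take square root: d = √(1.6901) ≈ 1.3001.

d(x, mu) = √(1.6901) ≈ 1.3001


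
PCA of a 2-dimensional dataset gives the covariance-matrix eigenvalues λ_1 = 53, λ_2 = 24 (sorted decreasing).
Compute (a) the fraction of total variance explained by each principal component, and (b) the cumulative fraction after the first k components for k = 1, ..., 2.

Step 1 — total variance = trace(Sigma) = Σ λ_i = 53 + 24 = 77.

Step 2 — fraction explained by component i = λ_i / Σ λ:
  PC1: 53/77 = 0.6883
  PC2: 24/77 = 0.3117

Step 3 — cumulative fraction after k components = (λ_1 + ... + λ_k) / Σ λ:
  k = 1: 53/77 = 0.6883
  k = 2: (53 + 24)/77 = 77/77 = 1

Summary (fraction, with percent):

explained: PC1 0.6883 (68.83%), PC2 0.3117 (31.17%);  cumulative: 0.6883, 1


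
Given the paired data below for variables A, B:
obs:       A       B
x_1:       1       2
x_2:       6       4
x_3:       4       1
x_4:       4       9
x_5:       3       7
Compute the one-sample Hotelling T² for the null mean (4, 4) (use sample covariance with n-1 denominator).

Step 1 — sample mean vector:
  mean(A) = (1 + 6 + 4 + 4 + 3) / 5 = 18/5 = 3.6
  mean(B) = (2 + 4 + 1 + 9 + 7) / 5 = 23/5 = 4.6
  x̄ = (3.6, 4.6),  deviation x̄ - mu_0 = (3.6, 4.6) - (4, 4) = (-0.4, 0.6).

Step 2 — sample covariance matrix, S[i,j] = (1/(n-1)) · Σ_k (x_{k,i} - mean_i) · (x_{k,j} - mean_j), divisor n-1 = 4:
  S[A,A] = ((-2.6)·(-2.6) + (2.4)·(2.4) + (0.4)·(0.4) + (0.4)·(0.4) + (-0.6)·(-0.6)) / 4 = 13.2/4 = 3.3
  S[A,B] = ((-2.6)·(-2.6) + (2.4)·(-0.6) + (0.4)·(-3.6) + (0.4)·(4.4) + (-0.6)·(2.4)) / 4 = 4.2/4 = 1.05
  S[B,B] = ((-2.6)·(-2.6) + (-0.6)·(-0.6) + (-3.6)·(-3.6) + (4.4)·(4.4) + (2.4)·(2.4)) / 4 = 45.2/4 = 11.3
  S = [[3.3, 1.05],
 [1.05, 11.3]].

Step 3 — invert S. det(S) = 3.3·11.3 - (1.05)² = 36.1875.
  S^{-1} = (1/det) · [[d, -b], [-b, a]] = [[0.3123, -0.029],
 [-0.029, 0.0912]].

Step 4 — quadratic form (x̄ - mu_0)^T · S^{-1} · (x̄ - mu_0):
  S^{-1} · (x̄ - mu_0) = (-0.1423, 0.0663),
  (x̄ - mu_0)^T · [...] = (-0.4)·(-0.1423) + (0.6)·(0.0663) = 0.0967.

Step 5 — scale by n: T² = 5 · 0.0967 = 0.4836.

T² ≈ 0.4836
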